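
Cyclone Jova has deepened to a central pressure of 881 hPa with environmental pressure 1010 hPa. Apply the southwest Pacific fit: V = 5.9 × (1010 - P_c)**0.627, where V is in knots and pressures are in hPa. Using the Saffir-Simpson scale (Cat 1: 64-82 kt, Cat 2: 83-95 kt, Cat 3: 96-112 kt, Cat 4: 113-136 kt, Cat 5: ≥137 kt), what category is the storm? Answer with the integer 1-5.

ΔP = 1010 − 881 = 129 hPa.
V ≈ 5.9 × 129^0.627 = 5.9 × 21.05 ≈ 124 kt.
124 kt falls in the Category 4 band.

4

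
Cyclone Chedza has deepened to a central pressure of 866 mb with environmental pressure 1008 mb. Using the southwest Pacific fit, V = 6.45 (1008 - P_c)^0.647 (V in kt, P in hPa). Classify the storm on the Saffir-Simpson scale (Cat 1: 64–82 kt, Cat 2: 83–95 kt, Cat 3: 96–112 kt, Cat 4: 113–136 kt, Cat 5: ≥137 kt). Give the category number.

5

ΔP = 1008 − 866 = 142 mb.
V ≈ 6.45 × 142^0.647 = 6.45 × 24.69 ≈ 159 kt.
159 kt falls in the Category 5 band.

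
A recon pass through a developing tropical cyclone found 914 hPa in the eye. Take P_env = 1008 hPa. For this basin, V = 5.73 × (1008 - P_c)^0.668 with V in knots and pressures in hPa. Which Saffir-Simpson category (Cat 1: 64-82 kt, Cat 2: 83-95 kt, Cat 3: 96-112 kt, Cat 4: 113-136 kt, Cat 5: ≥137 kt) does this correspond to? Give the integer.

4

ΔP = 1008 − 914 = 94 hPa.
V ≈ 5.73 × 94^0.668 = 5.73 × 20.80 ≈ 119 kt.
119 kt falls in the Category 4 band.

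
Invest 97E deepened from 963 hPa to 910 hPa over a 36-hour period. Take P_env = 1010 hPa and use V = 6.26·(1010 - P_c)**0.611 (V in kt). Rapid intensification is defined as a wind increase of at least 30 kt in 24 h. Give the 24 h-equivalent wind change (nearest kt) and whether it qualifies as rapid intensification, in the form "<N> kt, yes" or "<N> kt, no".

26 kt, no

V₁: ΔP = 47, V ≈ 6.26 × 47^0.611 ≈ 65.80 kt.
V₂: ΔP = 100, V ≈ 6.26 × 100^0.611 ≈ 104.37 kt.
ΔV over 36 h = 38.57 kt → 24 h equivalent = 38.57 × 24/36 ≈ 25.71 kt.
26 kt < 30 kt ⇒ not rapid intensification.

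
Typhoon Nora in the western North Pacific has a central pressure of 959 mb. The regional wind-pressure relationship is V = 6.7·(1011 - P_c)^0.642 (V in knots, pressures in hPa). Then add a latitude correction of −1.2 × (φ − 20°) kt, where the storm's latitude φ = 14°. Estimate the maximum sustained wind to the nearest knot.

ΔP = 1011 − 959 = 52 mb.
52^0.642 ≈ 12.638.
V ≈ 6.7 × 12.638 ≈ 84.7 kt.
Latitude correction: −1.2 × (14 − 20) = 7.2 kt.
Corrected V ≈ 91.9 kt → 92 kt.

92 kt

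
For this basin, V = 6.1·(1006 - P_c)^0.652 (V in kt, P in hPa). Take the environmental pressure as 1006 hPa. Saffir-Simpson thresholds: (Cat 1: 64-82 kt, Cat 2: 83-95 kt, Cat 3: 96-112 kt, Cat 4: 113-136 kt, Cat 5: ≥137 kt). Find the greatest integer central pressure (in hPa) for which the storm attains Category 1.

Category 1 begins at V = 64 kt.
Required ΔP = (64/6.1)^(1/0.652) = 10.492^1.534 ≈ 36.79 hPa.
P_c ≤ 1006 − 36.79 = 969.21, so the highest integer P_c is 969 hPa.

969 hPa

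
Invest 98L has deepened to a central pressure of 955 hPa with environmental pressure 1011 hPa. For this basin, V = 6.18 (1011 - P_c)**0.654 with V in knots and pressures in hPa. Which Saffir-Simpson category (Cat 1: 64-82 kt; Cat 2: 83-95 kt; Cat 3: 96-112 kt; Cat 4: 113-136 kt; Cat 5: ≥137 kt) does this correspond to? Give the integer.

ΔP = 1011 − 955 = 56 hPa.
V ≈ 6.18 × 56^0.654 = 6.18 × 13.91 ≈ 86 kt.
86 kt falls in the Category 2 band.

2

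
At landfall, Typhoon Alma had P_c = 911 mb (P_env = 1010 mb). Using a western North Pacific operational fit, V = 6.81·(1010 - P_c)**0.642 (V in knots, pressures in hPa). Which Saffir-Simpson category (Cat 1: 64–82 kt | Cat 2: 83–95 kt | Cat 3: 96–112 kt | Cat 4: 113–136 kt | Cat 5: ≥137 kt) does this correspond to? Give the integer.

ΔP = 1010 − 911 = 99 mb.
V ≈ 6.81 × 99^0.642 = 6.81 × 19.11 ≈ 130 kt.
130 kt falls in the Category 4 band.

4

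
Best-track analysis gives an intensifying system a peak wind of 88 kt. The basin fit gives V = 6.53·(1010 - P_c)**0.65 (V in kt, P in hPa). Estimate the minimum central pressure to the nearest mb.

955 mb

ΔP = (V / 6.53)^(1/0.65) = (88/6.53)^1.538.
88/6.53 = 13.476; 13.476^1.538 ≈ 54.68 mb.
P_c = 1010 − 54.68 = 955.32 ≈ 955 mb.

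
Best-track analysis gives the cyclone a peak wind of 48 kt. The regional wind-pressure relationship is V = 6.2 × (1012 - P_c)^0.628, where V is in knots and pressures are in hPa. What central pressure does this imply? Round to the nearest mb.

986 mb

ΔP = (V / 6.2)^(1/0.628) = (48/6.2)^1.592.
48/6.2 = 7.742; 7.742^1.592 ≈ 26.02 mb.
P_c = 1012 − 26.02 = 985.98 ≈ 986 mb.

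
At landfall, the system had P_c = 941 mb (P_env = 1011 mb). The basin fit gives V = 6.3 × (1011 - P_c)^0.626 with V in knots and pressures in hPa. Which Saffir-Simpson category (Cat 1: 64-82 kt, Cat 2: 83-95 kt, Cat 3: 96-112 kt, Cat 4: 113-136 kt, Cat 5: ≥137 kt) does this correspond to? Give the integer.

2

ΔP = 1011 − 941 = 70 mb.
V ≈ 6.3 × 70^0.626 = 6.3 × 14.29 ≈ 90 kt.
90 kt falls in the Category 2 band.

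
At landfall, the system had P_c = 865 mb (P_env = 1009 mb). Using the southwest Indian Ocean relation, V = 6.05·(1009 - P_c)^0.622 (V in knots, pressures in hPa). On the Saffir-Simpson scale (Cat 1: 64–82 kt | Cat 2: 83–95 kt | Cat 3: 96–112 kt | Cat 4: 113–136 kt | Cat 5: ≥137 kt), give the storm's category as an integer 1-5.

ΔP = 1009 − 865 = 144 mb.
V ≈ 6.05 × 144^0.622 = 6.05 × 22.00 ≈ 133 kt.
133 kt falls in the Category 4 band.

4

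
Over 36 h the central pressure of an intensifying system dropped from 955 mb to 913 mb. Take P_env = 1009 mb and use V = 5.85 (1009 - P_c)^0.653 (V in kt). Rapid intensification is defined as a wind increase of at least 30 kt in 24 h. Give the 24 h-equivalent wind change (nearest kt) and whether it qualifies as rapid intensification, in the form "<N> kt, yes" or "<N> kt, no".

24 kt, no

V₁: ΔP = 54, V ≈ 5.85 × 54^0.653 ≈ 79.14 kt.
V₂: ΔP = 96, V ≈ 5.85 × 96^0.653 ≈ 115.23 kt.
ΔV over 36 h = 36.09 kt → 24 h equivalent = 36.09 × 24/36 ≈ 24.06 kt.
24 kt < 30 kt ⇒ not rapid intensification.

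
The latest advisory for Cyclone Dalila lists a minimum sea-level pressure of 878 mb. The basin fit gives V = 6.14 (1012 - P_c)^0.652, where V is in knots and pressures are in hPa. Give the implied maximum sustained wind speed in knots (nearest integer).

150 kt

ΔP = 1012 − 878 = 134 mb.
134^0.652 ≈ 24.371.
V ≈ 6.14 × 24.371 ≈ 149.6 kt.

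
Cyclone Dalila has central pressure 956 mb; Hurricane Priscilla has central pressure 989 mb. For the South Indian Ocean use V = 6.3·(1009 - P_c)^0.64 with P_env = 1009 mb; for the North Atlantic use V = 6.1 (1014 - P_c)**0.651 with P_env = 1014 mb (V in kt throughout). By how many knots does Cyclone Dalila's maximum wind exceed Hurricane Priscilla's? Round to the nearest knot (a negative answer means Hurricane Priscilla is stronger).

30 kt

Cyclone Dalila: ΔP = 53; V ≈ 6.3 × 53^0.64 ≈ 79.96 kt.
Hurricane Priscilla: ΔP = 25; V ≈ 6.1 × 25^0.651 ≈ 49.59 kt.
Difference ≈ 79.96 − 49.59 = 30.37 → 30 kt.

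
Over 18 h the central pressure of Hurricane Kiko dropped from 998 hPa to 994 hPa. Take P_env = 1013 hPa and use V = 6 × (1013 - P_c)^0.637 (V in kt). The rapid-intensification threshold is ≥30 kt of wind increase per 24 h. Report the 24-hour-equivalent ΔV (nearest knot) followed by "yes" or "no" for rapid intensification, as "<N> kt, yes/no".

V₁: ΔP = 15, V ≈ 6 × 15^0.637 ≈ 33.68 kt.
V₂: ΔP = 19, V ≈ 6 × 19^0.637 ≈ 39.15 kt.
ΔV over 18 h = 5.47 kt → 24 h equivalent = 5.47 × 24/18 ≈ 7.29 kt.
7 kt < 30 kt ⇒ not rapid intensification.

7 kt, no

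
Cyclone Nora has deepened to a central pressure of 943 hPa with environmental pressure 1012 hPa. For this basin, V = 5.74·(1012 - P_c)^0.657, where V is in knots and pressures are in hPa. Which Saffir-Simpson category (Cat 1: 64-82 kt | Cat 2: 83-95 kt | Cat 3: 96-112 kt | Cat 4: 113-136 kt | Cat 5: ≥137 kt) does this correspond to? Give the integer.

ΔP = 1012 − 943 = 69 hPa.
V ≈ 5.74 × 69^0.657 = 5.74 × 16.15 ≈ 93 kt.
93 kt falls in the Category 2 band.

2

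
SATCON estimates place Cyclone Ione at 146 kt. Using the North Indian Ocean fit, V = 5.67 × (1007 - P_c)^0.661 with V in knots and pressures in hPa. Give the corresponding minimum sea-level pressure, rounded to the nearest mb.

ΔP = (V / 5.67)^(1/0.661) = (146/5.67)^1.513.
146/5.67 = 25.750; 25.750^1.513 ≈ 136.24 mb.
P_c = 1007 − 136.24 = 870.76 ≈ 871 mb.

871 mb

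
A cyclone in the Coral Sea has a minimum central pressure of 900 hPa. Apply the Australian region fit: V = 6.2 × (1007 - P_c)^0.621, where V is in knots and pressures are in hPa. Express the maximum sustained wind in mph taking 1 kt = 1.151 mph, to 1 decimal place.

129.9 mph

ΔP = 1007 − 900 = 107 hPa.
V ≈ 6.2 × 107^0.621 = 6.2 × 18.207 ≈ 112.886 kt.
112.886 × 1.151 ≈ 129.93 mph → 129.9 mph.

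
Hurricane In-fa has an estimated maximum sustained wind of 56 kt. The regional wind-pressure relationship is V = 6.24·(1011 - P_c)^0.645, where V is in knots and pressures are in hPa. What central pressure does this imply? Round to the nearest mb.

ΔP = (V / 6.24)^(1/0.645) = (56/6.24)^1.550.
56/6.24 = 8.974; 8.974^1.550 ≈ 30.03 mb.
P_c = 1011 − 30.03 = 980.97 ≈ 981 mb.

981 mb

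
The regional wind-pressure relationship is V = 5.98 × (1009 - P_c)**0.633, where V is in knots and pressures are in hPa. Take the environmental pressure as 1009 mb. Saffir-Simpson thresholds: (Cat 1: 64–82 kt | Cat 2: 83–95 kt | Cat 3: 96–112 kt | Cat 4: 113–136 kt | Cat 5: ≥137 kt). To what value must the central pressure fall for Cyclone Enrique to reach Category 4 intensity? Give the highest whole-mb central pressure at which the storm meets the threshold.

Category 4 begins at V = 113 kt.
Required ΔP = (113/5.98)^(1/0.633) = 18.896^1.580 ≈ 103.85 mb.
P_c ≤ 1009 − 103.85 = 905.15, so the highest integer P_c is 905 mb.

905 mb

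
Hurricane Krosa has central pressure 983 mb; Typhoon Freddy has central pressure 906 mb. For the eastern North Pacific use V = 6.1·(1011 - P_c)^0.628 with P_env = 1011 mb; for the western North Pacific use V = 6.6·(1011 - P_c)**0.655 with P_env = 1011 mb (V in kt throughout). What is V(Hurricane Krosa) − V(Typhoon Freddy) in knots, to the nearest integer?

-90 kt

Hurricane Krosa: ΔP = 28; V ≈ 6.1 × 28^0.628 ≈ 49.45 kt.
Typhoon Freddy: ΔP = 105; V ≈ 6.6 × 105^0.655 ≈ 139.13 kt.
Difference ≈ 49.45 − 139.13 = -89.68 → -90 kt.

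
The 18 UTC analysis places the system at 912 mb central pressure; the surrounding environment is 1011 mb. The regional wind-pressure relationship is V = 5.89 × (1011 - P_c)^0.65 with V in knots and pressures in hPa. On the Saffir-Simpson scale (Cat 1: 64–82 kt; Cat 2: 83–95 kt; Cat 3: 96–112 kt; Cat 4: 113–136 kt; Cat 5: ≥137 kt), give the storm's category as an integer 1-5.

ΔP = 1011 − 912 = 99 mb.
V ≈ 5.89 × 99^0.65 = 5.89 × 19.82 ≈ 117 kt.
117 kt falls in the Category 4 band.

4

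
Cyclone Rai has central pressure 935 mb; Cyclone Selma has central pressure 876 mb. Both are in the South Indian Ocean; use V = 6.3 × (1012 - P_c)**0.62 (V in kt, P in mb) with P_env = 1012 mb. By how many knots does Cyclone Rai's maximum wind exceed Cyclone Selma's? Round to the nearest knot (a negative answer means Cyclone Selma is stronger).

-39 kt

Cyclone Rai: ΔP = 77; V ≈ 6.3 × 77^0.62 ≈ 93.10 kt.
Cyclone Selma: ΔP = 136; V ≈ 6.3 × 136^0.62 ≈ 132.48 kt.
Difference ≈ 93.10 − 132.48 = -39.38 → -39 kt.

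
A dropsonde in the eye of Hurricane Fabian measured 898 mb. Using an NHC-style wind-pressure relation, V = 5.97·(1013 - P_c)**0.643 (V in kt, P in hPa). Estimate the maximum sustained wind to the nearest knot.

126 kt

ΔP = 1013 − 898 = 115 mb.
115^0.643 ≈ 21.136.
V ≈ 5.97 × 21.136 ≈ 126.2 kt.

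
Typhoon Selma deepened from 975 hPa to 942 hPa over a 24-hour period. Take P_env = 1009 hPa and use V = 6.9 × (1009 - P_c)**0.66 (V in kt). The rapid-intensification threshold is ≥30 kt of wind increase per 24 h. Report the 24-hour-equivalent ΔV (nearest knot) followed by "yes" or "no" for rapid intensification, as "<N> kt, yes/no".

40 kt, yes

V₁: ΔP = 34, V ≈ 6.9 × 34^0.66 ≈ 70.73 kt.
V₂: ΔP = 67, V ≈ 6.9 × 67^0.66 ≈ 110.68 kt.
ΔV over 24 h = 39.95 kt → 24 h equivalent = 39.95 × 24/24 ≈ 39.95 kt.
40 kt ≥ 30 kt ⇒ rapid intensification.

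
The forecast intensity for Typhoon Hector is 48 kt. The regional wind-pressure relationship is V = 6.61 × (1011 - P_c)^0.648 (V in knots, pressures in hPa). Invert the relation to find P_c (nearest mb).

ΔP = (V / 6.61)^(1/0.648) = (48/6.61)^1.543.
48/6.61 = 7.262; 7.262^1.543 ≈ 21.32 mb.
P_c = 1011 − 21.32 = 989.68 ≈ 990 mb.

990 mb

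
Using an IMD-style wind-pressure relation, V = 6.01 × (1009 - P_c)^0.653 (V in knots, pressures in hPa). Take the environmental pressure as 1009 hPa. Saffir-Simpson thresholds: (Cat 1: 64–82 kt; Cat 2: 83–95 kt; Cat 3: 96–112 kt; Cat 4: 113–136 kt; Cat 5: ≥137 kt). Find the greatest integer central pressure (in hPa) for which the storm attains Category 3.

Category 3 begins at V = 96 kt.
Required ΔP = (96/6.01)^(1/0.653) = 15.973^1.531 ≈ 69.64 hPa.
P_c ≤ 1009 − 69.64 = 939.36, so the highest integer P_c is 939 hPa.

939 hPa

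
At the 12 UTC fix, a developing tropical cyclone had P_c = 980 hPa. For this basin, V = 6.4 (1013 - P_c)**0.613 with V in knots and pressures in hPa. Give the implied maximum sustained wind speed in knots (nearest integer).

55 kt

ΔP = 1013 − 980 = 33 hPa.
33^0.613 ≈ 8.528.
V ≈ 6.4 × 8.528 ≈ 54.6 kt.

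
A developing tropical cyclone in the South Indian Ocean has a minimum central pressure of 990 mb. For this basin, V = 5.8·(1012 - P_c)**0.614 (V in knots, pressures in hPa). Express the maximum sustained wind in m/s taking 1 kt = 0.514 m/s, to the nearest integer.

20 m/s

ΔP = 1012 − 990 = 22 mb.
V ≈ 5.8 × 22^0.614 = 5.8 × 6.672 ≈ 38.697 kt.
38.697 × 0.514 ≈ 19.89 m/s → 20 m/s.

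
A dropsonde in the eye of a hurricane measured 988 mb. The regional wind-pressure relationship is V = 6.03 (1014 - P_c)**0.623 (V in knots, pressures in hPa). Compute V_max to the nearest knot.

46 kt

ΔP = 1014 − 988 = 26 mb.
26^0.623 ≈ 7.613.
V ≈ 6.03 × 7.613 ≈ 45.9 kt.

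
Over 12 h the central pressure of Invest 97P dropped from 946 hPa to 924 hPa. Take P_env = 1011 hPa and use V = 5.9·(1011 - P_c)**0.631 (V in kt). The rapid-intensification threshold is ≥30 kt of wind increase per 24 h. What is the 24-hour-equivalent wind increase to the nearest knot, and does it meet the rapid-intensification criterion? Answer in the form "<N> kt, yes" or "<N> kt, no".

V₁: ΔP = 65, V ≈ 5.9 × 65^0.631 ≈ 82.19 kt.
V₂: ΔP = 87, V ≈ 5.9 × 87^0.631 ≈ 98.78 kt.
ΔV over 12 h = 16.59 kt → 24 h equivalent = 16.59 × 24/12 ≈ 33.18 kt.
33 kt ≥ 30 kt ⇒ rapid intensification.

33 kt, yes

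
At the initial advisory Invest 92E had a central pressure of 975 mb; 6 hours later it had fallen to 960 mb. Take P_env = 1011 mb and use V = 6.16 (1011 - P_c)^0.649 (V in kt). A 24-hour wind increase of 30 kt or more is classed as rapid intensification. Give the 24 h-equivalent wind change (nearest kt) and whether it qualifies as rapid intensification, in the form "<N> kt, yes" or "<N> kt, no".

64 kt, yes

V₁: ΔP = 36, V ≈ 6.16 × 36^0.649 ≈ 63.04 kt.
V₂: ΔP = 51, V ≈ 6.16 × 51^0.649 ≈ 79.03 kt.
ΔV over 6 h = 15.99 kt → 24 h equivalent = 15.99 × 24/6 ≈ 63.96 kt.
64 kt ≥ 30 kt ⇒ rapid intensification.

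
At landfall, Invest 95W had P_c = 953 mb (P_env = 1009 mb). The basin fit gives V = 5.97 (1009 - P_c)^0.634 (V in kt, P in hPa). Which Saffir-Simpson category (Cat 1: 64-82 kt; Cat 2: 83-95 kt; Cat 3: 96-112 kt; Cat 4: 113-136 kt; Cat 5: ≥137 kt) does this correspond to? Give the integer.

ΔP = 1009 − 953 = 56 mb.
V ≈ 5.97 × 56^0.634 = 5.97 × 12.83 ≈ 77 kt.
77 kt falls in the Category 1 band.

1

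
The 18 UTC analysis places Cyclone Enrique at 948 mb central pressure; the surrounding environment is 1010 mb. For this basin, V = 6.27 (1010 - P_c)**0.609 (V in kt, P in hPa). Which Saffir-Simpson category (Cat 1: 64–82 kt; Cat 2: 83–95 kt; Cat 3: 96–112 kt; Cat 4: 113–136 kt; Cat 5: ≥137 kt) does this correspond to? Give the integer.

1

ΔP = 1010 − 948 = 62 mb.
V ≈ 6.27 × 62^0.609 = 6.27 × 12.35 ≈ 77 kt.
77 kt falls in the Category 1 band.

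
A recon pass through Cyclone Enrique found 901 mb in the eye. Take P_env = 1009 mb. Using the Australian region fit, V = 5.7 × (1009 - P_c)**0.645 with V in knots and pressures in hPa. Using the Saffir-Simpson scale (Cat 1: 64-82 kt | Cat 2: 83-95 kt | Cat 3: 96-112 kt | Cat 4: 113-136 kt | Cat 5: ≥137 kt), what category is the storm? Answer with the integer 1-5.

4

ΔP = 1009 − 901 = 108 mb.
V ≈ 5.7 × 108^0.645 = 5.7 × 20.49 ≈ 117 kt.
117 kt falls in the Category 4 band.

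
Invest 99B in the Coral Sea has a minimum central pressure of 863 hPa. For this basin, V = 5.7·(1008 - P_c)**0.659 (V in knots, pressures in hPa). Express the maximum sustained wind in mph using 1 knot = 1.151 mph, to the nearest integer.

ΔP = 1008 − 863 = 145 hPa.
V ≈ 5.7 × 145^0.659 = 5.7 × 26.567 ≈ 151.432 kt.
151.432 × 1.151 ≈ 174.30 mph → 174 mph.

174 mph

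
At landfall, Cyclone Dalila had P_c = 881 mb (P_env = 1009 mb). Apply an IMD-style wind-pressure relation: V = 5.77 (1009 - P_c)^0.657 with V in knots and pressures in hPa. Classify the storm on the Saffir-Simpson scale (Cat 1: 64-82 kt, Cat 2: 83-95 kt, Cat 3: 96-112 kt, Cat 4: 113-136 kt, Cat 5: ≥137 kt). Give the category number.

ΔP = 1009 − 881 = 128 mb.
V ≈ 5.77 × 128^0.657 = 5.77 × 24.23 ≈ 140 kt.
140 kt falls in the Category 5 band.

5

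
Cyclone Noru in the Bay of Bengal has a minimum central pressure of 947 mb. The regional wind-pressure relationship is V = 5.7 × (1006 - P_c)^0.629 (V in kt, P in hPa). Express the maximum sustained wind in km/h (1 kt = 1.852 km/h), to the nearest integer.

137 km/h

ΔP = 1006 − 947 = 59 mb.
V ≈ 5.7 × 59^0.629 = 5.7 × 12.998 ≈ 74.087 kt.
74.087 × 1.852 ≈ 137.21 km/h → 137 km/h.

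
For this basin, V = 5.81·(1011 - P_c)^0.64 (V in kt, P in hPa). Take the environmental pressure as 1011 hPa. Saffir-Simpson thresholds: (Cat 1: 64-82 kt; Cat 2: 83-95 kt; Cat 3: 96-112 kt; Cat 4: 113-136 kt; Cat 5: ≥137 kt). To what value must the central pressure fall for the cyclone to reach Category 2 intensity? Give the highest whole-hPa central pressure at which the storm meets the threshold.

947 hPa

Category 2 begins at V = 83 kt.
Required ΔP = (83/5.81)^(1/0.64) = 14.286^1.562 ≈ 63.76 hPa.
P_c ≤ 1011 − 63.76 = 947.24, so the highest integer P_c is 947 hPa.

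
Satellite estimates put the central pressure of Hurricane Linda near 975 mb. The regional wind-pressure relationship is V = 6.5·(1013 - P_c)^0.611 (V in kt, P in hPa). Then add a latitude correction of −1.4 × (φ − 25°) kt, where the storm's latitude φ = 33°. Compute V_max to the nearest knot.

ΔP = 1013 − 975 = 38 mb.
38^0.611 ≈ 9.231.
V ≈ 6.5 × 9.231 ≈ 60.0 kt.
Latitude correction: −1.4 × (33 − 25) = -11.2 kt.
Corrected V ≈ 48.8 kt → 49 kt.

49 kt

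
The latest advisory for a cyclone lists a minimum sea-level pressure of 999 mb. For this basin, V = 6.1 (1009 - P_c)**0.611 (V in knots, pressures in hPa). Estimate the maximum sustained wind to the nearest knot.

25 kt

ΔP = 1009 − 999 = 10 mb.
10^0.611 ≈ 4.083.
V ≈ 6.1 × 4.083 ≈ 24.9 kt.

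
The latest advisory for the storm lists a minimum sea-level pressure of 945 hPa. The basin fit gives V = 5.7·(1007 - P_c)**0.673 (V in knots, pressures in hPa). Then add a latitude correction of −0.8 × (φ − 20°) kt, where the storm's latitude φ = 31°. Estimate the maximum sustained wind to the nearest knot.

83 kt

ΔP = 1007 − 945 = 62 hPa.
62^0.673 ≈ 16.080.
V ≈ 5.7 × 16.080 ≈ 91.7 kt.
Latitude correction: −0.8 × (31 − 20) = -8.8 kt.
Corrected V ≈ 82.9 kt → 83 kt.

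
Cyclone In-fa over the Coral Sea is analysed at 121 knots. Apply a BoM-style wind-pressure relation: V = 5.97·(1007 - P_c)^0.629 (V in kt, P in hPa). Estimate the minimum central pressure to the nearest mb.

887 mb

ΔP = (V / 5.97)^(1/0.629) = (121/5.97)^1.590.
121/5.97 = 20.268; 20.268^1.590 ≈ 119.56 mb.
P_c = 1007 − 119.56 = 887.44 ≈ 887 mb.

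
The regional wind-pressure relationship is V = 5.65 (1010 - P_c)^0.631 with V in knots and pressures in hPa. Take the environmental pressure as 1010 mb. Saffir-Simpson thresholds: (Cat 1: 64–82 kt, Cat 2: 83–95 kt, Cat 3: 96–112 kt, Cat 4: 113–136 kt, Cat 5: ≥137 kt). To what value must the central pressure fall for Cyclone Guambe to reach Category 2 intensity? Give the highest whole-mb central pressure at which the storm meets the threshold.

Category 2 begins at V = 83 kt.
Required ΔP = (83/5.65)^(1/0.631) = 14.690^1.585 ≈ 70.71 mb.
P_c ≤ 1010 − 70.71 = 939.29, so the highest integer P_c is 939 mb.

939 mb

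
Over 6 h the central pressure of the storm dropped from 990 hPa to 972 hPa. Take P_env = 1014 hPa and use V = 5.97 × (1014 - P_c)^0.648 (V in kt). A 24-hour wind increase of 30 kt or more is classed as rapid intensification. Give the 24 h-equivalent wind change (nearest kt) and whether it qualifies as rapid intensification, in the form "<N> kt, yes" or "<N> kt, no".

82 kt, yes

V₁: ΔP = 24, V ≈ 5.97 × 24^0.648 ≈ 46.81 kt.
V₂: ΔP = 42, V ≈ 5.97 × 42^0.648 ≈ 67.27 kt.
ΔV over 6 h = 20.46 kt → 24 h equivalent = 20.46 × 24/6 ≈ 81.84 kt.
82 kt ≥ 30 kt ⇒ rapid intensification.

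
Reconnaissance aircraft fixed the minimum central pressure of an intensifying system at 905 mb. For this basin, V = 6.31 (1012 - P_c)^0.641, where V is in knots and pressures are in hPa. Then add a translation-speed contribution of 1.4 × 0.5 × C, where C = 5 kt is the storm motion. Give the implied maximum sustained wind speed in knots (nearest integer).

130 kt

ΔP = 1012 − 905 = 107 mb.
107^0.641 ≈ 19.991.
V ≈ 6.31 × 19.991 ≈ 126.1 kt.
Translation term: 1.4 × 0.5 × 5 = 3.5 kt.
Corrected V ≈ 129.6 kt → 130 kt.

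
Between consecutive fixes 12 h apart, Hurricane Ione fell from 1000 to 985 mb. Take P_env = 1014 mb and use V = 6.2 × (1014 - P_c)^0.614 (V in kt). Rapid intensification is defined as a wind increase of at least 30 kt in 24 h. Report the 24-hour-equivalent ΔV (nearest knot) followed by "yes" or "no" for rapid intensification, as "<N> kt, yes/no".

V₁: ΔP = 14, V ≈ 6.2 × 14^0.614 ≈ 31.34 kt.
V₂: ΔP = 29, V ≈ 6.2 × 29^0.614 ≈ 49.01 kt.
ΔV over 12 h = 17.67 kt → 24 h equivalent = 17.67 × 24/12 ≈ 35.34 kt.
35 kt ≥ 30 kt ⇒ rapid intensification.

35 kt, yes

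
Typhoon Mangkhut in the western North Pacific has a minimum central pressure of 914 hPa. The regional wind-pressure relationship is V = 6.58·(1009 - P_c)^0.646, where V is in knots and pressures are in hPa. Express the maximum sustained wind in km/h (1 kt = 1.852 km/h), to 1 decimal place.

230.9 km/h

ΔP = 1009 − 914 = 95 hPa.
V ≈ 6.58 × 95^0.646 = 6.58 × 18.950 ≈ 124.691 kt.
124.691 × 1.852 ≈ 230.93 km/h → 230.9 km/h.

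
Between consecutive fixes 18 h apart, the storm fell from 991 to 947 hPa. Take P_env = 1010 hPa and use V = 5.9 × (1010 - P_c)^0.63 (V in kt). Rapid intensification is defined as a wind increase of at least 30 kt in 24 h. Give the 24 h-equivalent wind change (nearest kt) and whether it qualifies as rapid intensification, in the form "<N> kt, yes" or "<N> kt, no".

57 kt, yes

V₁: ΔP = 19, V ≈ 5.9 × 19^0.63 ≈ 37.71 kt.
V₂: ΔP = 63, V ≈ 5.9 × 63^0.63 ≈ 80.25 kt.
ΔV over 18 h = 42.54 kt → 24 h equivalent = 42.54 × 24/18 ≈ 56.72 kt.
57 kt ≥ 30 kt ⇒ rapid intensification.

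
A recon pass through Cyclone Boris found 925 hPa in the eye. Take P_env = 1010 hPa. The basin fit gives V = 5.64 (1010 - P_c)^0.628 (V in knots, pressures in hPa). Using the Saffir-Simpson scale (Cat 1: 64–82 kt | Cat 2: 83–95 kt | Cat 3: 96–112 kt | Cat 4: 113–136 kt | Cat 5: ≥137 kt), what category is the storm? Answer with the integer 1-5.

ΔP = 1010 − 925 = 85 hPa.
V ≈ 5.64 × 85^0.628 = 5.64 × 16.28 ≈ 92 kt.
92 kt falls in the Category 2 band.

2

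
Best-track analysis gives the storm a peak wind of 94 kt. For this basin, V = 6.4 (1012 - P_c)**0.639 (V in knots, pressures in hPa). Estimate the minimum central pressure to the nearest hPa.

945 hPa

ΔP = (V / 6.4)^(1/0.639) = (94/6.4)^1.565.
94/6.4 = 14.688; 14.688^1.565 ≈ 67.02 hPa.
P_c = 1012 − 67.02 = 944.98 ≈ 945 hPa.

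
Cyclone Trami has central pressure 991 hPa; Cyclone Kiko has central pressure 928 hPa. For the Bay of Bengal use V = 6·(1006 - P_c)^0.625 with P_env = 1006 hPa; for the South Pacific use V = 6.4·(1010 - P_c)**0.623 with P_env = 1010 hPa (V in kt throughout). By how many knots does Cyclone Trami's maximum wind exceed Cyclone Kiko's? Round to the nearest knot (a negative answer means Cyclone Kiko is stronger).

Cyclone Trami: ΔP = 15; V ≈ 6 × 15^0.625 ≈ 32.60 kt.
Cyclone Kiko: ΔP = 82; V ≈ 6.4 × 82^0.623 ≈ 99.65 kt.
Difference ≈ 32.60 − 99.65 = -67.05 → -67 kt.

-67 kt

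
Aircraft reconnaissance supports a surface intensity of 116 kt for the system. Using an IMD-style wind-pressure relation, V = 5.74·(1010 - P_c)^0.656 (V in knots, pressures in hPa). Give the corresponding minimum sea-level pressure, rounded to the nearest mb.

ΔP = (V / 5.74)^(1/0.656) = (116/5.74)^1.524.
116/5.74 = 20.209; 20.209^1.524 ≈ 97.76 mb.
P_c = 1010 − 97.76 = 912.24 ≈ 912 mb.

912 mb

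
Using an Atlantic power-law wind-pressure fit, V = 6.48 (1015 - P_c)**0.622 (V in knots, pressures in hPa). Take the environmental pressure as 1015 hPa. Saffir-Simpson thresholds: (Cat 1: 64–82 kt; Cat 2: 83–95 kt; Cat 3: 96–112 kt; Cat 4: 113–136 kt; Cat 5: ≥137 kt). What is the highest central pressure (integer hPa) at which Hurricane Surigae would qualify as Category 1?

975 hPa

Category 1 begins at V = 64 kt.
Required ΔP = (64/6.48)^(1/0.622) = 9.877^1.608 ≈ 39.72 hPa.
P_c ≤ 1015 − 39.72 = 975.28, so the highest integer P_c is 975 hPa.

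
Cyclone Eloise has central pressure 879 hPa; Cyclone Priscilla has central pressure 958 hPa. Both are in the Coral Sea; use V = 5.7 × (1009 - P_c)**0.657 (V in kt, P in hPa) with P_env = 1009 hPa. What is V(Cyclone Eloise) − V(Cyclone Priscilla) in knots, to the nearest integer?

64 kt

Cyclone Eloise: ΔP = 130; V ≈ 5.7 × 130^0.657 ≈ 139.55 kt.
Cyclone Priscilla: ΔP = 51; V ≈ 5.7 × 51^0.657 ≈ 75.47 kt.
Difference ≈ 139.55 − 75.47 = 64.08 → 64 kt.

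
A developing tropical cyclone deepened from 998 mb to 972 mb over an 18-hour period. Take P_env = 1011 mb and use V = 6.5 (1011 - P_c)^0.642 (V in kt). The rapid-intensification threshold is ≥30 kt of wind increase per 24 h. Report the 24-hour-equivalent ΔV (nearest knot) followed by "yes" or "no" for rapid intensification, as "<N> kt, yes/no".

46 kt, yes

V₁: ΔP = 13, V ≈ 6.5 × 13^0.642 ≈ 33.73 kt.
V₂: ΔP = 39, V ≈ 6.5 × 39^0.642 ≈ 68.29 kt.
ΔV over 18 h = 34.56 kt → 24 h equivalent = 34.56 × 24/18 ≈ 46.08 kt.
46 kt ≥ 30 kt ⇒ rapid intensification.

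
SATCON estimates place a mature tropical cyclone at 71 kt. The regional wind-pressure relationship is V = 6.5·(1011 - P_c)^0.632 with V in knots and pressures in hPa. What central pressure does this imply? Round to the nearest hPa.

ΔP = (V / 6.5)^(1/0.632) = (71/6.5)^1.582.
71/6.5 = 10.923; 10.923^1.582 ≈ 43.95 hPa.
P_c = 1011 − 43.95 = 967.05 ≈ 967 hPa.

967 hPa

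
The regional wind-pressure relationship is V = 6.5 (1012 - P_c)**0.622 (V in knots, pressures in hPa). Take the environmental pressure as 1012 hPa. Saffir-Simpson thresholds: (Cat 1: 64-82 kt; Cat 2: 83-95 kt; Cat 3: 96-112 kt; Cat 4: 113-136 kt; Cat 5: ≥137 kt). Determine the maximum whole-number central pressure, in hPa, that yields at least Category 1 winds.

Category 1 begins at V = 64 kt.
Required ΔP = (64/6.5)^(1/0.622) = 9.846^1.608 ≈ 39.53 hPa.
P_c ≤ 1012 − 39.53 = 972.47, so the highest integer P_c is 972 hPa.

972 hPa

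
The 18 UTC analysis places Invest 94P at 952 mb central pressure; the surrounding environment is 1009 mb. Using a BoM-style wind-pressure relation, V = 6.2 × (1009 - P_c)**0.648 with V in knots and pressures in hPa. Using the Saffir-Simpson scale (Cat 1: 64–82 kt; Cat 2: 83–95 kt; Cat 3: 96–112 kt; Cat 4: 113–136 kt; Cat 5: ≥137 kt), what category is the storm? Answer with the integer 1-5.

2

ΔP = 1009 − 952 = 57 mb.
V ≈ 6.2 × 57^0.648 = 6.2 × 13.73 ≈ 85 kt.
85 kt falls in the Category 2 band.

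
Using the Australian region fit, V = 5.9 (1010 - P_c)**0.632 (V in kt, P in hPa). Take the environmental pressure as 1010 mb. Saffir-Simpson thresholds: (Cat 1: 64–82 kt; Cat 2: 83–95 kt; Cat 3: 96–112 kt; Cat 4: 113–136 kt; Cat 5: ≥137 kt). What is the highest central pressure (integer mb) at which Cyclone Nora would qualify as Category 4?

903 mb

Category 4 begins at V = 113 kt.
Required ΔP = (113/5.9)^(1/0.632) = 19.153^1.582 ≈ 106.87 mb.
P_c ≤ 1010 − 106.87 = 903.13, so the highest integer P_c is 903 mb.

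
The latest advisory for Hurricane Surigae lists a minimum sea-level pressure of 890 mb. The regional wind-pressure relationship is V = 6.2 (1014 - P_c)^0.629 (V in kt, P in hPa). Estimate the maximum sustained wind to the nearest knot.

129 kt

ΔP = 1014 − 890 = 124 mb.
124^0.629 ≈ 20.738.
V ≈ 6.2 × 20.738 ≈ 128.6 kt.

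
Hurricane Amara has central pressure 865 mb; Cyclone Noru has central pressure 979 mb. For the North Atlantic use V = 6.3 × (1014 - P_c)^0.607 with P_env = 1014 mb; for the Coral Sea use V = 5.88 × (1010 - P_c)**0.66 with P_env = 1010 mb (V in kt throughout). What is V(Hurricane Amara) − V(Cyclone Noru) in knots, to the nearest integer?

Hurricane Amara: ΔP = 149; V ≈ 6.3 × 149^0.607 ≈ 131.36 kt.
Cyclone Noru: ΔP = 31; V ≈ 5.88 × 31^0.66 ≈ 56.71 kt.
Difference ≈ 131.36 − 56.71 = 74.65 → 75 kt.

75 kt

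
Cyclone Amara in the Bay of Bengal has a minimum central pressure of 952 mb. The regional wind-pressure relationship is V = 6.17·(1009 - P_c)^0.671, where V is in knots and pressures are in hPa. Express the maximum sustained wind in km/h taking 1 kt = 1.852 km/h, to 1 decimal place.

172.2 km/h

ΔP = 1009 − 952 = 57 mb.
V ≈ 6.17 × 57^0.671 = 6.17 × 15.073 ≈ 92.999 kt.
92.999 × 1.852 ≈ 172.23 km/h → 172.2 km/h.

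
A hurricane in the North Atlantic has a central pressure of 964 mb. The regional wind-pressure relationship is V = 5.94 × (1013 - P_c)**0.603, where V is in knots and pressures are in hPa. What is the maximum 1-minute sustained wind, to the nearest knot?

ΔP = 1013 − 964 = 49 mb.
49^0.603 ≈ 10.452.
V ≈ 5.94 × 10.452 ≈ 62.1 kt.

62 kt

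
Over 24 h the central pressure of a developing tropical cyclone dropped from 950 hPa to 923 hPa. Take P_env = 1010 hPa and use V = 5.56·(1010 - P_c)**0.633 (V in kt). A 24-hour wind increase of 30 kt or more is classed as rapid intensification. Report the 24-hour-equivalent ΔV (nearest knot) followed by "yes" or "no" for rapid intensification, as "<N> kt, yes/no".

20 kt, no

V₁: ΔP = 60, V ≈ 5.56 × 60^0.633 ≈ 74.24 kt.
V₂: ΔP = 87, V ≈ 5.56 × 87^0.633 ≈ 93.93 kt.
ΔV over 24 h = 19.69 kt → 24 h equivalent = 19.69 × 24/24 ≈ 19.69 kt.
20 kt < 30 kt ⇒ not rapid intensification.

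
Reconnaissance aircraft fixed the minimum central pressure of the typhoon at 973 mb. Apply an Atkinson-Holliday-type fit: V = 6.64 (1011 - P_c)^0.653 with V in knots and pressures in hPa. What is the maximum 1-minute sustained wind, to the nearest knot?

71 kt

ΔP = 1011 − 973 = 38 mb.
38^0.653 ≈ 10.755.
V ≈ 6.64 × 10.755 ≈ 71.4 kt.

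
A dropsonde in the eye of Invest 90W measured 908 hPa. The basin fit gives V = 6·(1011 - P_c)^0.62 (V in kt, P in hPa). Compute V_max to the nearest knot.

106 kt

ΔP = 1011 − 908 = 103 hPa.
103^0.62 ≈ 17.699.
V ≈ 6 × 17.699 ≈ 106.2 kt.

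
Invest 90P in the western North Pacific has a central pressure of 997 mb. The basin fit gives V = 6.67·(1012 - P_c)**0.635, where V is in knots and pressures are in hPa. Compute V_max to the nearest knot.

37 kt

ΔP = 1012 − 997 = 15 mb.
15^0.635 ≈ 5.582.
V ≈ 6.67 × 5.582 ≈ 37.2 kt.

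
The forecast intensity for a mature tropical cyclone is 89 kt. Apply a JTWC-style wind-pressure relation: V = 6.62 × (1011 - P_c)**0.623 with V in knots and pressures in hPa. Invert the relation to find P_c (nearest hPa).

946 hPa

ΔP = (V / 6.62)^(1/0.623) = (89/6.62)^1.605.
89/6.62 = 13.444; 13.444^1.605 ≈ 64.78 hPa.
P_c = 1011 − 64.78 = 946.22 ≈ 946 hPa.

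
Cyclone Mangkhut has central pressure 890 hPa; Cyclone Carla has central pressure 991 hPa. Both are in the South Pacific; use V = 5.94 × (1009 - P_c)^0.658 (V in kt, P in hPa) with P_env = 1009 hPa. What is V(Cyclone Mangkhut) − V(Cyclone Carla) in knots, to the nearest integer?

98 kt

Cyclone Mangkhut: ΔP = 119; V ≈ 5.94 × 119^0.658 ≈ 137.88 kt.
Cyclone Carla: ΔP = 18; V ≈ 5.94 × 18^0.658 ≈ 39.79 kt.
Difference ≈ 137.88 − 39.79 = 98.09 → 98 kt.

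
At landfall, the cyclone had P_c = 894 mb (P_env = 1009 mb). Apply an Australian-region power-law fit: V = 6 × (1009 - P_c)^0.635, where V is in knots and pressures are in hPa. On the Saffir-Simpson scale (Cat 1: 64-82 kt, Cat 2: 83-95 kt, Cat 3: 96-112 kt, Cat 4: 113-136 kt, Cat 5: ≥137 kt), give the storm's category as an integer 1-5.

ΔP = 1009 − 894 = 115 mb.
V ≈ 6 × 115^0.635 = 6 × 20.35 ≈ 122 kt.
122 kt falls in the Category 4 band.

4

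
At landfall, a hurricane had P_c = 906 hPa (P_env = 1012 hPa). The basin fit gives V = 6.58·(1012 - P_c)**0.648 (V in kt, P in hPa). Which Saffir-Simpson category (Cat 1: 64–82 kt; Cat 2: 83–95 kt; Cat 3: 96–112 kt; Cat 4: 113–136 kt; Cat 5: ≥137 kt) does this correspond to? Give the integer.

ΔP = 1012 − 906 = 106 hPa.
V ≈ 6.58 × 106^0.648 = 6.58 × 20.53 ≈ 135 kt.
135 kt falls in the Category 4 band.

4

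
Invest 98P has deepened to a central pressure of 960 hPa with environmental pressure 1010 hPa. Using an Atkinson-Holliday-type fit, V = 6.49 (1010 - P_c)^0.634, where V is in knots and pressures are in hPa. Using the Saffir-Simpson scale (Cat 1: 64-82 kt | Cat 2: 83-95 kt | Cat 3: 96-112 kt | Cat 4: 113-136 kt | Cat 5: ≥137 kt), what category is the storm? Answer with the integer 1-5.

1

ΔP = 1010 − 960 = 50 hPa.
V ≈ 6.49 × 50^0.634 = 6.49 × 11.94 ≈ 78 kt.
78 kt falls in the Category 1 band.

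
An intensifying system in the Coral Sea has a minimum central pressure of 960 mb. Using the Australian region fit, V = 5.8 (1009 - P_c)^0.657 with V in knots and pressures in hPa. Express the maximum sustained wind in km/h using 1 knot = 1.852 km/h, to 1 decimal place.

ΔP = 1009 − 960 = 49 mb.
V ≈ 5.8 × 49^0.657 = 5.8 × 12.896 ≈ 74.797 kt.
74.797 × 1.852 ≈ 138.52 km/h → 138.5 km/h.

138.5 km/h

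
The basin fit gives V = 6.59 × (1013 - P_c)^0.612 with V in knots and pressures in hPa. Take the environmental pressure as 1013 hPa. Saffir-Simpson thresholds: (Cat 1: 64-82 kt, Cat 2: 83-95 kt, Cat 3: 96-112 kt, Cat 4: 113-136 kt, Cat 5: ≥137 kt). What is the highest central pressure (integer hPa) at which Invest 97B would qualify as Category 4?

Category 4 begins at V = 113 kt.
Required ΔP = (113/6.59)^(1/0.612) = 17.147^1.634 ≈ 103.91 hPa.
P_c ≤ 1013 − 103.91 = 909.09, so the highest integer P_c is 909 hPa.

909 hPa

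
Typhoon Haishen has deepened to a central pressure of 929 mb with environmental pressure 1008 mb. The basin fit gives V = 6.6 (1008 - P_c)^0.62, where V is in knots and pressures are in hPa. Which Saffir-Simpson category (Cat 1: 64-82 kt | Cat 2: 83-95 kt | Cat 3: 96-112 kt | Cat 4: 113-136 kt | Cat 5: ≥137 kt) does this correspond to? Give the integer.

ΔP = 1008 − 929 = 79 mb.
V ≈ 6.6 × 79^0.62 = 6.6 × 15.02 ≈ 99 kt.
99 kt falls in the Category 3 band.

3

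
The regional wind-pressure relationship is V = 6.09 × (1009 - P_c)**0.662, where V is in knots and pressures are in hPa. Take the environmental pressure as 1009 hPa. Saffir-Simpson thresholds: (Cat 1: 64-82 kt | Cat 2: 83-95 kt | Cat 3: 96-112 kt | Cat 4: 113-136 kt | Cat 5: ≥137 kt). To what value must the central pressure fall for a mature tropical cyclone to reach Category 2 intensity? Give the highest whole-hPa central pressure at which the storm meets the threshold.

957 hPa

Category 2 begins at V = 83 kt.
Required ΔP = (83/6.09)^(1/0.662) = 13.629^1.511 ≈ 51.72 hPa.
P_c ≤ 1009 − 51.72 = 957.28, so the highest integer P_c is 957 hPa.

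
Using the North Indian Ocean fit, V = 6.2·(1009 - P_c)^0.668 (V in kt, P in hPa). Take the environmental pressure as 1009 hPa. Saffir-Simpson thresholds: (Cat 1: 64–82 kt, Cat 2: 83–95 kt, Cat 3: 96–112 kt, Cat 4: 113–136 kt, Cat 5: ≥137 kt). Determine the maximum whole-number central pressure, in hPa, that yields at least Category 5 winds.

Category 5 begins at V = 137 kt.
Required ΔP = (137/6.2)^(1/0.668) = 22.097^1.497 ≈ 102.91 hPa.
P_c ≤ 1009 − 102.91 = 906.09, so the highest integer P_c is 906 hPa.

906 hPa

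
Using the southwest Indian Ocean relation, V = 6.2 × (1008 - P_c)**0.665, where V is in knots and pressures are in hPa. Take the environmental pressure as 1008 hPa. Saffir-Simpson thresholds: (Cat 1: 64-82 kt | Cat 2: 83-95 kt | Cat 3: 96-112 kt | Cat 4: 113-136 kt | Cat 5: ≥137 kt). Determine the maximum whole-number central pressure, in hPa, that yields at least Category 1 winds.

974 hPa

Category 1 begins at V = 64 kt.
Required ΔP = (64/6.2)^(1/0.665) = 10.323^1.504 ≈ 33.46 hPa.
P_c ≤ 1008 − 33.46 = 974.54, so the highest integer P_c is 974 hPa.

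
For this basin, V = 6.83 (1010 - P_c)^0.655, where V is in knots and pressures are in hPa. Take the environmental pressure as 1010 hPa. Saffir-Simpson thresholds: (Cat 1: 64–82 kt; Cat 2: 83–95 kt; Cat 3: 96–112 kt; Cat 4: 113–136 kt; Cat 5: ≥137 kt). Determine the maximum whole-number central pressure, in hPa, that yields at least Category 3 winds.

953 hPa

Category 3 begins at V = 96 kt.
Required ΔP = (96/6.83)^(1/0.655) = 14.056^1.527 ≈ 56.55 hPa.
P_c ≤ 1010 − 56.55 = 953.45, so the highest integer P_c is 953 hPa.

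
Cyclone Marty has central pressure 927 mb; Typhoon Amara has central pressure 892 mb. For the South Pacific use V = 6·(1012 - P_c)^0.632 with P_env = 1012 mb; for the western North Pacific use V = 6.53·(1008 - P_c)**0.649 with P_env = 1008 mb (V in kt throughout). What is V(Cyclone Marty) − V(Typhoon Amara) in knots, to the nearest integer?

-43 kt

Cyclone Marty: ΔP = 85; V ≈ 6 × 85^0.632 ≈ 99.44 kt.
Typhoon Amara: ΔP = 116; V ≈ 6.53 × 116^0.649 ≈ 142.81 kt.
Difference ≈ 99.44 − 142.81 = -43.37 → -43 kt.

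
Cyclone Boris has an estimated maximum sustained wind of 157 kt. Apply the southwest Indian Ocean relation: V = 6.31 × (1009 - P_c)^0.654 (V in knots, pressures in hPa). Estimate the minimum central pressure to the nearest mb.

ΔP = (V / 6.31)^(1/0.654) = (157/6.31)^1.529.
157/6.31 = 24.881; 24.881^1.529 ≈ 136.26 mb.
P_c = 1009 − 136.26 = 872.74 ≈ 873 mb.

873 mb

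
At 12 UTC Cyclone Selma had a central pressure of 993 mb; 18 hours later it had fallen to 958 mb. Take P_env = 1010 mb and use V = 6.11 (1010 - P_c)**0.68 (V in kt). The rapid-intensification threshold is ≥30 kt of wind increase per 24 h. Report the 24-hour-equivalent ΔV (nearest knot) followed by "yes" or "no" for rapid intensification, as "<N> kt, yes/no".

V₁: ΔP = 17, V ≈ 6.11 × 17^0.68 ≈ 41.95 kt.
V₂: ΔP = 52, V ≈ 6.11 × 52^0.68 ≈ 89.73 kt.
ΔV over 18 h = 47.78 kt → 24 h equivalent = 47.78 × 24/18 ≈ 63.71 kt.
64 kt ≥ 30 kt ⇒ rapid intensification.

64 kt, yes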